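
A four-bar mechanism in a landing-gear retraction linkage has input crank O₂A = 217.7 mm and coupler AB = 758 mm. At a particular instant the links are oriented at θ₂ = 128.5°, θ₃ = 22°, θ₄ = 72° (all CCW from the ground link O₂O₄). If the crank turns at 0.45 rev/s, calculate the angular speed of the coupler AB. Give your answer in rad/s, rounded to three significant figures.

ω₂ = 2.827 rad/s (from 0.45 rev/s).
Differentiating the loop-closure r₂e^{iθ₂}+r₃e^{iθ₃}=r₁+r₄e^{iθ₄} gives r₂ω₂e^{iθ₂}+r₃ω₃e^{iθ₃}=r₄ω₄e^{iθ₄}.
Eliminating the other unknown: ω₃ = r₂ω₂ sin(θ₄−θ₂) / [r₃ sin(θ₃−θ₄)].
Numerator sine = -0.83389; denominator sine = -0.76604.
Result = 0.2177·2.827·(-0.83389) / (0.758·(-0.76604)) = +0.88396 rad/s; magnitude 0.88396 rad/s.

0.884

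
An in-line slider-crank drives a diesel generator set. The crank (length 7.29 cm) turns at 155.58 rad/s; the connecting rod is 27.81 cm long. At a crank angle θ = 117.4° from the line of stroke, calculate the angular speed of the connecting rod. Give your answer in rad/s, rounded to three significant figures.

19.3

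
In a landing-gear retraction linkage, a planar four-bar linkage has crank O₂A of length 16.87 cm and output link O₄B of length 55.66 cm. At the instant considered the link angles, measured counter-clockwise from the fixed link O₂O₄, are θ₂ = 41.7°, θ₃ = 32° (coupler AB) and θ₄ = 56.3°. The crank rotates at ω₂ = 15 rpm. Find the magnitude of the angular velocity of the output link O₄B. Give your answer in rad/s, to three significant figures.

ω₂ = 1.571 rad/s (from 15 rpm).
Differentiating the loop-closure r₂e^{iθ₂}+r₃e^{iθ₃}=r₁+r₄e^{iθ₄} gives r₂ω₂e^{iθ₂}+r₃ω₃e^{iθ₃}=r₄ω₄e^{iθ₄}.
Eliminating the other unknown: ω₄ = r₂ω₂ sin(θ₂−θ₃) / [r₄ sin(θ₄−θ₃)].
Numerator sine = +0.16849; denominator sine = +0.41151.
Result = 0.1687·1.571·(+0.16849) / (0.5566·(+0.41151)) = +0.19493 rad/s; magnitude 0.19493 rad/s.

0.195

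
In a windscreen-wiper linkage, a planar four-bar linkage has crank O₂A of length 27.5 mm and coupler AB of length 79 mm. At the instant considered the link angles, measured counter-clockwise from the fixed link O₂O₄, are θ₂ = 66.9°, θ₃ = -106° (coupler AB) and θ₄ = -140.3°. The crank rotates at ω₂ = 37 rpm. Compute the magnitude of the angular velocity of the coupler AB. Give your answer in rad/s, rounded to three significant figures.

ω₂ = 3.875 rad/s (from 37 rpm).
Differentiating the loop-closure r₂e^{iθ₂}+r₃e^{iθ₃}=r₁+r₄e^{iθ₄} gives r₂ω₂e^{iθ₂}+r₃ω₃e^{iθ₃}=r₄ω₄e^{iθ₄}.
Eliminating the other unknown: ω₃ = r₂ω₂ sin(θ₄−θ₂) / [r₃ sin(θ₃−θ₄)].
Numerator sine = +0.45710; denominator sine = +0.56353.
Result = 0.0275·3.875·(+0.45710) / (0.079·(+0.56353)) = +1.094 rad/s; magnitude 1.094 rad/s.

1.09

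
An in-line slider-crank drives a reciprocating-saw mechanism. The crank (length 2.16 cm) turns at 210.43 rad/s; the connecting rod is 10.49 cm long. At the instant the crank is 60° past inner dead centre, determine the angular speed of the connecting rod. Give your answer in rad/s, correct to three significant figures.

22.0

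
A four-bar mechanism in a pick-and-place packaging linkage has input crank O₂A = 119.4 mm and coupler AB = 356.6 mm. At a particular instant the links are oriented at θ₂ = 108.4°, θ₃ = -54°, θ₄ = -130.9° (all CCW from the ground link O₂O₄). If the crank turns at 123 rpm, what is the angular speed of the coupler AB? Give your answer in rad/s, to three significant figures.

3.81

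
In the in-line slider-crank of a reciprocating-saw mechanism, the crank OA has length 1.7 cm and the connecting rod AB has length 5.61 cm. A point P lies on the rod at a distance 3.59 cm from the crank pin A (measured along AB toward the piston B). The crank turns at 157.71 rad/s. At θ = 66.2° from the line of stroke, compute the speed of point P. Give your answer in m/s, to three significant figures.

2.68

ω = 157.7 rad/s.  Crank-pin speed |V_A| = rω = 2.6811 m/s, perpendicular to OA.
Rod angle: sinφ = −(r/L) sinθ ⇒ φ = -16.097°; ω_rod = −rω cosθ/√(L²−r²sin²θ) = -20.073 rad/s.
V_P = V_A + ω_rod × AP, with AP = 0.0359 m along the rod.
Components: V_Px = −rω sinθ − a·ω_rod·sinφ = -2.6529 m/s;  V_Py = rω cosθ + a·ω_rod·cosφ = +0.38957 m/s.
|V_P| = √(V_Px² + V_Py²) = 2.6813 m/s.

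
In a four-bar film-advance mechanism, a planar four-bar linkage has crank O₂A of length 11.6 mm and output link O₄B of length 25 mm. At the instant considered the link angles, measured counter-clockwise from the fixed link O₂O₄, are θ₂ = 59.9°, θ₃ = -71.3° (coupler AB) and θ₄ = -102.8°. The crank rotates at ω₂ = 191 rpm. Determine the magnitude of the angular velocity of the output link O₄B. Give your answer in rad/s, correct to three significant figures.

ω₂ = 20 rad/s (from 191 rpm).
Differentiating the loop-closure r₂e^{iθ₂}+r₃e^{iθ₃}=r₁+r₄e^{iθ₄} gives r₂ω₂e^{iθ₂}+r₃ω₃e^{iθ₃}=r₄ω₄e^{iθ₄}.
Eliminating the other unknown: ω₄ = r₂ω₂ sin(θ₂−θ₃) / [r₄ sin(θ₄−θ₃)].
Numerator sine = +0.75241; denominator sine = -0.52250.
Result = 0.0116·20·(+0.75241) / (0.025·(-0.52250)) = -13.364 rad/s; magnitude 13.364 rad/s.

13.4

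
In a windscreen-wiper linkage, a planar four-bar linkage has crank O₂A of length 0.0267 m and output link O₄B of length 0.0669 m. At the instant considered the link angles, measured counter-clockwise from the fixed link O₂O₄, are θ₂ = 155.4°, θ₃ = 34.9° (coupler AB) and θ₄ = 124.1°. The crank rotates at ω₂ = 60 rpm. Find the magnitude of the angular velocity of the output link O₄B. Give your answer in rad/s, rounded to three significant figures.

ω₂ = 6.283 rad/s (from 60 rpm).
Differentiating the loop-closure r₂e^{iθ₂}+r₃e^{iθ₃}=r₁+r₄e^{iθ₄} gives r₂ω₂e^{iθ₂}+r₃ω₃e^{iθ₃}=r₄ω₄e^{iθ₄}.
Eliminating the other unknown: ω₄ = r₂ω₂ sin(θ₂−θ₃) / [r₄ sin(θ₄−θ₃)].
Numerator sine = +0.86163; denominator sine = +0.99990.
Result = 0.0267·6.283·(+0.86163) / (0.0669·(+0.99990)) = +2.1609 rad/s; magnitude 2.1609 rad/s.

2.16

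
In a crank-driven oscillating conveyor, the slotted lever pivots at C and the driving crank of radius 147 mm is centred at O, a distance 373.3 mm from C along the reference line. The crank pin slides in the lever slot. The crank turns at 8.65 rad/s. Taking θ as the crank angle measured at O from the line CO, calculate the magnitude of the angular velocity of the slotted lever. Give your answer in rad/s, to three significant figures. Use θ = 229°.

1.40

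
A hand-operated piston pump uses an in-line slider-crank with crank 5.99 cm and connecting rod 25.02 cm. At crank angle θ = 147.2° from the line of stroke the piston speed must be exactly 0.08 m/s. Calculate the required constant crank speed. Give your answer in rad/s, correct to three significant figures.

For an in-line slider-crank, |v_piston| = rω|sinθ|·[1 + r cosθ/√(L² − r² sin²θ)].
With r = 0.0599 m, L = 0.2502 m, θ = 147.2°: the bracketed kinematic factor |dx/dθ| = 0.025863 m.
ω = v/|dx/dθ| = 0.08/0.025863 = 3.0932 rad/s.

3.09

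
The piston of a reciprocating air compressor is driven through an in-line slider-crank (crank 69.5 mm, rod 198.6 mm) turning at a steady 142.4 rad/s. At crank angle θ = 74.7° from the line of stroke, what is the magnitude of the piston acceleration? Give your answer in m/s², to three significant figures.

74.4

ω = 142.4 rad/s
x(θ) = r cosθ + √(L² − r² sin²θ); with ω constant, a = ω²·d²x/dθ².
d²x/dθ² = −r cosθ − r²(cos2θ)/√u − r⁴ sin²2θ/(4u^{3/2}),  u = L² − r² sin²θ = 0.034948 m².
Substituting r = 0.0695 m, L = 0.1986 m, θ = 74.7°: d²x/dθ² = +0.0036693 m.
a = ω²·d²x/dθ² = (142.4)²·(+0.0036693) = +74.405 m/s²;  |a| = 74.405 m/s².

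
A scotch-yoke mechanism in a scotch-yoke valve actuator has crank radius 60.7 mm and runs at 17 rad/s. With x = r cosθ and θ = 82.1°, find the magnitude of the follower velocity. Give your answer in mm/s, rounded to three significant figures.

1020

ω = 17 rad/s
x = r cosθ ⇒ ẋ = −rω sinθ.
|v| = rω|sinθ| = 0.0607·17·|sin 82.1°| = 1.0221 m/s = 1022.1 mm/s.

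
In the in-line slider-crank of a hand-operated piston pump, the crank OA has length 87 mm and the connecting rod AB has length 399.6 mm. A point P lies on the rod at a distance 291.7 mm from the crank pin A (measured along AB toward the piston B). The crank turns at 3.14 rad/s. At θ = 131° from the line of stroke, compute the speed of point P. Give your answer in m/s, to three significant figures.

0.191

ω = 3.14 rad/s.  Crank-pin speed |V_A| = rω = 0.27318 m/s, perpendicular to OA.
Rod angle: sinφ = −(r/L) sinθ ⇒ φ = -9.457°; ω_rod = −rω cosθ/√(L²−r²sin²θ) = +0.45468 rad/s.
V_P = V_A + ω_rod × AP, with AP = 0.2917 m along the rod.
Components: V_Px = −rω sinθ − a·ω_rod·sinφ = -0.18438 m/s;  V_Py = rω cosθ + a·ω_rod·cosφ = -0.048394 m/s.
|V_P| = √(V_Px² + V_Py²) = 0.19062 m/s.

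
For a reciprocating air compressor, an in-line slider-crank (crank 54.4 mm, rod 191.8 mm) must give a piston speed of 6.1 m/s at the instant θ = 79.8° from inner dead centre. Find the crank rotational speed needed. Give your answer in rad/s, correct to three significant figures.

108

For an in-line slider-crank, |v_piston| = rω|sinθ|·[1 + r cosθ/√(L² − r² sin²θ)].
With r = 0.0544 m, L = 0.1918 m, θ = 79.8°: the bracketed kinematic factor |dx/dθ| = 0.056341 m.
ω = v/|dx/dθ| = 6.1/0.056341 = 108.27 rad/s.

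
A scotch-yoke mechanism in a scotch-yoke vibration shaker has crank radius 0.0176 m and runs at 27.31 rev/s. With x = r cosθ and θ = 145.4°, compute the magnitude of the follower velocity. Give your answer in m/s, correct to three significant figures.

1.71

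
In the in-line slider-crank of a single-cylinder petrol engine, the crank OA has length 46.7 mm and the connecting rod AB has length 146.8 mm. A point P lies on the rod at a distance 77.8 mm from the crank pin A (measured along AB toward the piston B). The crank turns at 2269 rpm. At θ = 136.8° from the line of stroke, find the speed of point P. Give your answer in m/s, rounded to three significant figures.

7.65

ω = 237.6 rad/s.  Crank-pin speed |V_A| = rω = 11.096 m/s, perpendicular to OA.
Rod angle: sinφ = −(r/L) sinθ ⇒ φ = -12.578°; ω_rod = −rω cosθ/√(L²−r²sin²θ) = +56.456 rad/s.
V_P = V_A + ω_rod × AP, with AP = 0.0778 m along the rod.
Components: V_Px = −rω sinθ − a·ω_rod·sinφ = -6.6395 m/s;  V_Py = rω cosθ + a·ω_rod·cosφ = -3.802 m/s.
|V_P| = √(V_Px² + V_Py²) = 7.651 m/s.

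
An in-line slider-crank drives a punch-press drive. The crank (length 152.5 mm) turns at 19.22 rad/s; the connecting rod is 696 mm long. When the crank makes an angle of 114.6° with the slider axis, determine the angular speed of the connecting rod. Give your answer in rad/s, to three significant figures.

ω = 19.22 rad/s
The rod makes angle φ with the slider axis where L sinφ = r sinθ; differentiating, L cosφ·φ̇ = r ω cosθ.
L cosφ = √(L² − r² sin²θ) = 0.68205 m.
|ω_rod| = r ω |cosθ| / √(L² − r² sin²θ) = 0.1525·19.22·0.41628/0.68205 = 1.7889 rad/s.

1.79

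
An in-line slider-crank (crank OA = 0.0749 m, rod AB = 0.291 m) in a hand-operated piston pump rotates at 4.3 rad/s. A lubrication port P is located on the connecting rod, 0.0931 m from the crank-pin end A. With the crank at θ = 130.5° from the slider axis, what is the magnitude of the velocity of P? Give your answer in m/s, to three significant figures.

0.272

ω = 4.3 rad/s.  Crank-pin speed |V_A| = rω = 0.32207 m/s, perpendicular to OA.
Rod angle: sinφ = −(r/L) sinθ ⇒ φ = -11.287°; ω_rod = −rω cosθ/√(L²−r²sin²θ) = +0.73297 rad/s.
V_P = V_A + ω_rod × AP, with AP = 0.0931 m along the rod.
Components: V_Px = −rω sinθ − a·ω_rod·sinφ = -0.23155 m/s;  V_Py = rω cosθ + a·ω_rod·cosφ = -0.14225 m/s.
|V_P| = √(V_Px² + V_Py²) = 0.27175 m/s.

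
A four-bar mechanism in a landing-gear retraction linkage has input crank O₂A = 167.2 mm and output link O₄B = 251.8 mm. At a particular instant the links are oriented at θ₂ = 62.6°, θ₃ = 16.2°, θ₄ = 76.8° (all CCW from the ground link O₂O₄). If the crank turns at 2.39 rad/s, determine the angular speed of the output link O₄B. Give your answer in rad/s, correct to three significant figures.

1.32

ω₂ = 2.39 rad/s
Differentiating the loop-closure r₂e^{iθ₂}+r₃e^{iθ₃}=r₁+r₄e^{iθ₄} gives r₂ω₂e^{iθ₂}+r₃ω₃e^{iθ₃}=r₄ω₄e^{iθ₄}.
Eliminating the other unknown: ω₄ = r₂ω₂ sin(θ₂−θ₃) / [r₄ sin(θ₄−θ₃)].
Numerator sine = +0.72417; denominator sine = +0.87121.
Result = 0.1672·2.39·(+0.72417) / (0.2518·(+0.87121)) = +1.3192 rad/s; magnitude 1.3192 rad/s.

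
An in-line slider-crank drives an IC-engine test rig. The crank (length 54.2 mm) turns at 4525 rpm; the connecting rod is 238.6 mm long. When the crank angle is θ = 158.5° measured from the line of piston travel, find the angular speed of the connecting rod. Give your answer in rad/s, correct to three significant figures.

100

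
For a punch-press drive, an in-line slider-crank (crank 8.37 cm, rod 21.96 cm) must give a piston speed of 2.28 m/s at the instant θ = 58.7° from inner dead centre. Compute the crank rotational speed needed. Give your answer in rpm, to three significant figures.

For an in-line slider-crank, |v_piston| = rω|sinθ|·[1 + r cosθ/√(L² − r² sin²θ)].
With r = 0.0837 m, L = 0.2196 m, θ = 58.7°: the bracketed kinematic factor |dx/dθ| = 0.086496 m.
ω = v/|dx/dθ| = 2.28/0.086496 = 26.359 rad/s.
N = 60ω/(2π) = 251.71 rpm.

252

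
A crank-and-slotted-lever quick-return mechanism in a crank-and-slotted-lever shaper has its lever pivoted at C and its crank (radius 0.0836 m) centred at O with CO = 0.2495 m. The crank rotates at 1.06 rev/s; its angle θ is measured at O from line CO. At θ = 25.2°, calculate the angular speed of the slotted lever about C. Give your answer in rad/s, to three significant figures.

ω = 6.66 rad/s (from 1.06 rev/s).
Crank pin A relative to C: A = (d + r cosθ, r sinθ); lever angle φ = atan2(r sinθ, d + r cosθ).
Differentiating tanφ: φ̇ = rω(d cosθ + r)/(d² + r² + 2dr cosθ).
d² + r² + 2dr cosθ = |CA|² = 0.106985 m²;  d cosθ + r = +0.30935 m.
|ω_lever| = |0.0836·6.66·+0.30935| / 0.106985 = 1.61 rad/s.

1.61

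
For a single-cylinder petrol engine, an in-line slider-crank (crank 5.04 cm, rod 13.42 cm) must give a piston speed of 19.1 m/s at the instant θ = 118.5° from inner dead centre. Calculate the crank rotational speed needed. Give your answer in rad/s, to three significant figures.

532

For an in-line slider-crank, |v_piston| = rω|sinθ|·[1 + r cosθ/√(L² − r² sin²θ)].
With r = 0.0504 m, L = 0.1342 m, θ = 118.5°: the bracketed kinematic factor |dx/dθ| = 0.035884 m.
ω = v/|dx/dθ| = 19.1/0.035884 = 532.27 rad/s.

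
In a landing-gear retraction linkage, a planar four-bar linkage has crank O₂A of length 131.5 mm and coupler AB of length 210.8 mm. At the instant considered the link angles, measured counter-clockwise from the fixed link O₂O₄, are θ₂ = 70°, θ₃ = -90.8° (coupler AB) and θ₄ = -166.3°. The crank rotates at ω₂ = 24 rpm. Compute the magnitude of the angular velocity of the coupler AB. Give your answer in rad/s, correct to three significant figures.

1.35

ω₂ = 2.513 rad/s (from 24 rpm).
Differentiating the loop-closure r₂e^{iθ₂}+r₃e^{iθ₃}=r₁+r₄e^{iθ₄} gives r₂ω₂e^{iθ₂}+r₃ω₃e^{iθ₃}=r₄ω₄e^{iθ₄}.
Eliminating the other unknown: ω₃ = r₂ω₂ sin(θ₄−θ₂) / [r₃ sin(θ₃−θ₄)].
Numerator sine = +0.83195; denominator sine = +0.96815.
Result = 0.1315·2.513·(+0.83195) / (0.2108·(+0.96815)) = +1.3473 rad/s; magnitude 1.3473 rad/s.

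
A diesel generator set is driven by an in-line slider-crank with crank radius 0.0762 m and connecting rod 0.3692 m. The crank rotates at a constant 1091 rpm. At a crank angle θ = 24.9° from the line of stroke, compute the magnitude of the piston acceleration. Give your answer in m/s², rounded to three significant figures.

1040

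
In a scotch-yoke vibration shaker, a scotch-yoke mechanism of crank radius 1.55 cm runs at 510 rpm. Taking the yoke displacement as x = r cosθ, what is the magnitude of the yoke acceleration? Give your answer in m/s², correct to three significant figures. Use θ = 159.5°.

ω = 53.41 rad/s (from 510 rpm).
x = r cosθ ⇒ ẍ = −rω² cosθ (ω constant).
|a| = rω²|cosθ| = 0.0155·(53.41)²·|cos 159.5°| = 41.411 m/s².

41.4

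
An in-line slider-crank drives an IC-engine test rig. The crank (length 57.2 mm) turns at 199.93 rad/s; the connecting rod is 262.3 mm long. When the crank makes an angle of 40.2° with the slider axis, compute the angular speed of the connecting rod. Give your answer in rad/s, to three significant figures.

ω = 199.9 rad/s
The rod makes angle φ with the slider axis where L sinφ = r sinθ; differentiating, L cosφ·φ̇ = r ω cosθ.
L cosφ = √(L² − r² sin²θ) = 0.25969 m.
|ω_rod| = r ω |cosθ| / √(L² − r² sin²θ) = 0.0572·199.9·0.76380/0.25969 = 33.636 rad/s.

33.6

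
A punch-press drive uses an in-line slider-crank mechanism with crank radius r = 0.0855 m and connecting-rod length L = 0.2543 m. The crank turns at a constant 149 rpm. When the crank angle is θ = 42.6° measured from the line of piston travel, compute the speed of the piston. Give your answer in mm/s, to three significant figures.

1130

ω = 2π·149/60 = 15.6 rad/s
For an in-line slider-crank, x = r cosθ + √(L² − r² sin²θ), so v = −rω sinθ·[1 + r cosθ/√(L² − r² sin²θ)].
With r = 0.0855 m, L = 0.2543 m, θ = 42.6°: √(L² − r² sin²θ) = 0.24763 m.
v = −0.0855·15.6·0.67688·[1 + 0.0855·0.73610/0.24763] = -1.1325 m/s.
|v| = 1.1325 m/s = 1132.5 mm/s.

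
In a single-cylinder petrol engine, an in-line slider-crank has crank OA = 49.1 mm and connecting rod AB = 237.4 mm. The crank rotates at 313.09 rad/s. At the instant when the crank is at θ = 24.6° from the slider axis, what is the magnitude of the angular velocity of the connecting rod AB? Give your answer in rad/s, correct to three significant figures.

ω = 313.1 rad/s
The rod makes angle φ with the slider axis where L sinφ = r sinθ; differentiating, L cosφ·φ̇ = r ω cosθ.
L cosφ = √(L² − r² sin²θ) = 0.23652 m.
|ω_rod| = r ω |cosθ| / √(L² − r² sin²θ) = 0.0491·313.1·0.90924/0.23652 = 59.097 rad/s.

59.1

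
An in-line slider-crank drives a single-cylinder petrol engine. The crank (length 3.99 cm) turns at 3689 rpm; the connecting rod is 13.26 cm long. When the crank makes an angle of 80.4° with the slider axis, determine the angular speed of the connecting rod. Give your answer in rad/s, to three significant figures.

ω = 386.3 rad/s (converted from 3689 rpm).
The rod makes angle φ with the slider axis where L sinφ = r sinθ; differentiating, L cosφ·φ̇ = r ω cosθ.
L cosφ = √(L² − r² sin²θ) = 0.12663 m.
|ω_rod| = r ω |cosθ| / √(L² − r² sin²θ) = 0.0399·386.3·0.16677/0.12663 = 20.3 rad/s.

20.3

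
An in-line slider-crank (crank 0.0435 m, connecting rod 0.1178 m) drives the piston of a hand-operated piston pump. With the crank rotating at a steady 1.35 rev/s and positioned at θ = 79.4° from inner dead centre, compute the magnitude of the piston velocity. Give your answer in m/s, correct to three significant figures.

ω = 2π·1.35 = 8.482 rad/s
For an in-line slider-crank, x = r cosθ + √(L² − r² sin²θ), so v = −rω sinθ·[1 + r cosθ/√(L² − r² sin²θ)].
With r = 0.0435 m, L = 0.1178 m, θ = 79.4°: √(L² − r² sin²θ) = 0.10977 m.
v = −0.0435·8.482·0.98294·[1 + 0.0435·0.18395/0.10977] = -0.38912 m/s.
|v| = 0.38912 m/s.

0.389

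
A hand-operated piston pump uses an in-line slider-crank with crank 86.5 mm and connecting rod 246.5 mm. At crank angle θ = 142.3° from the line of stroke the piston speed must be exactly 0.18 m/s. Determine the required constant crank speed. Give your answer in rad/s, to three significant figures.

For an in-line slider-crank, |v_piston| = rω|sinθ|·[1 + r cosθ/√(L² − r² sin²θ)].
With r = 0.0865 m, L = 0.2465 m, θ = 142.3°: the bracketed kinematic factor |dx/dθ| = 0.03786 m.
ω = v/|dx/dθ| = 0.18/0.03786 = 4.7544 rad/s.

4.75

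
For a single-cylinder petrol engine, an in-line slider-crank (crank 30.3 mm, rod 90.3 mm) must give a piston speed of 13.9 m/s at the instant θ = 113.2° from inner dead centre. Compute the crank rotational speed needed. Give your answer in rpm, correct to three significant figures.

5540

For an in-line slider-crank, |v_piston| = rω|sinθ|·[1 + r cosθ/√(L² − r² sin²θ)].
With r = 0.0303 m, L = 0.0903 m, θ = 113.2°: the bracketed kinematic factor |dx/dθ| = 0.02398 m.
ω = v/|dx/dθ| = 13.9/0.02398 = 579.66 rad/s.
N = 60ω/(2π) = 5535.3 rpm.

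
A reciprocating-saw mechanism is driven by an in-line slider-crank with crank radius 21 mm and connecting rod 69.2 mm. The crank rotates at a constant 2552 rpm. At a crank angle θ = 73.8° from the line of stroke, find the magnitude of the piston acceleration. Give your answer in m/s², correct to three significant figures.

20.1

ω = 2π·2552/60 = 267.2 rad/s
x(θ) = r cosθ + √(L² − r² sin²θ); with ω constant, a = ω²·d²x/dθ².
d²x/dθ² = −r cosθ − r²(cos2θ)/√u − r⁴ sin²2θ/(4u^{3/2}),  u = L² − r² sin²θ = 0.00438197 m².
Substituting r = 0.021 m, L = 0.0692 m, θ = 73.8°: d²x/dθ² = -0.00028203 m.
a = ω²·d²x/dθ² = (267.2)²·(-0.00028203) = -20.143 m/s²;  |a| = 20.143 m/s².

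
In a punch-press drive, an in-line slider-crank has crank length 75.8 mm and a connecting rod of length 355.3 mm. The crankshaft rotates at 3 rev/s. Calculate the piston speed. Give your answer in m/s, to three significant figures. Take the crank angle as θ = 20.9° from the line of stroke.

0.612

ω = 2π·3 = 18.85 rad/s
For an in-line slider-crank, x = r cosθ + √(L² − r² sin²θ), so v = −rω sinθ·[1 + r cosθ/√(L² − r² sin²θ)].
With r = 0.0758 m, L = 0.3553 m, θ = 20.9°: √(L² − r² sin²θ) = 0.35427 m.
v = −0.0758·18.85·0.35674·[1 + 0.0758·0.93420/0.35427] = -0.61159 m/s.
|v| = 0.61159 m/s.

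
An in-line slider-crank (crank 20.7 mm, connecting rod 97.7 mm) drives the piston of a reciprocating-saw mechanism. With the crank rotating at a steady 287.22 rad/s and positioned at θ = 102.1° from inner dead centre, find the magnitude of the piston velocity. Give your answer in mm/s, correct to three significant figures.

ω = 287.2 rad/s
For an in-line slider-crank, x = r cosθ + √(L² − r² sin²θ), so v = −rω sinθ·[1 + r cosθ/√(L² − r² sin²θ)].
With r = 0.0207 m, L = 0.0977 m, θ = 102.1°: √(L² − r² sin²θ) = 0.09558 m.
v = −0.0207·287.2·0.97778·[1 + 0.0207·-0.20962/0.09558] = -5.5495 m/s.
|v| = 5.5495 m/s = 5549.5 mm/s.

5550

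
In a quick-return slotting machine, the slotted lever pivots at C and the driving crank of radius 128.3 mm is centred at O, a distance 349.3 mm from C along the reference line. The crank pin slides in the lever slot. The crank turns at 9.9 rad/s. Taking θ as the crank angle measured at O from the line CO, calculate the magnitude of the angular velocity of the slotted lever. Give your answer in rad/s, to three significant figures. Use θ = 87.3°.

ω = 9.9 rad/s
Crank pin A relative to C: A = (d + r cosθ, r sinθ); lever angle φ = atan2(r sinθ, d + r cosθ).
Differentiating tanφ: φ̇ = rω(d cosθ + r)/(d² + r² + 2dr cosθ).
d² + r² + 2dr cosθ = |CA|² = 0.142694 m²;  d cosθ + r = +0.14475 m.
|ω_lever| = |0.1283·9.9·+0.14475| / 0.142694 = 1.2885 rad/s.

1.29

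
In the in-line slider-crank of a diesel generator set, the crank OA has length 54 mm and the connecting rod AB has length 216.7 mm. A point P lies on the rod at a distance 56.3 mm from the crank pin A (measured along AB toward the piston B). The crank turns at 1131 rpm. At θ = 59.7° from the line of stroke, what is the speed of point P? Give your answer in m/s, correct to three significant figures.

6.19

ω = 118.4 rad/s.  Crank-pin speed |V_A| = rω = 6.3957 m/s, perpendicular to OA.
Rod angle: sinφ = −(r/L) sinθ ⇒ φ = -12.424°; ω_rod = −rω cosθ/√(L²−r²sin²θ) = -15.248 rad/s.
V_P = V_A + ω_rod × AP, with AP = 0.0563 m along the rod.
Components: V_Px = −rω sinθ − a·ω_rod·sinφ = -5.7067 m/s;  V_Py = rω cosθ + a·ω_rod·cosφ = +2.3884 m/s.
|V_P| = √(V_Px² + V_Py²) = 6.1863 m/s.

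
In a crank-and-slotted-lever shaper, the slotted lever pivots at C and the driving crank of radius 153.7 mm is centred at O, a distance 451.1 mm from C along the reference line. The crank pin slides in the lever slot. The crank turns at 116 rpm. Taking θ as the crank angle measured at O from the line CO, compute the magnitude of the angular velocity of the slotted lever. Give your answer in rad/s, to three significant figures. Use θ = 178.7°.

ω = 12.15 rad/s (from 116 rpm).
Crank pin A relative to C: A = (d + r cosθ, r sinθ); lever angle φ = atan2(r sinθ, d + r cosθ).
Differentiating tanφ: φ̇ = rω(d cosθ + r)/(d² + r² + 2dr cosθ).
d² + r² + 2dr cosθ = |CA|² = 0.0884825 m²;  d cosθ + r = -0.29728 m.
|ω_lever| = |0.1537·12.15·-0.29728| / 0.0884825 = 6.273 rad/s.

6.27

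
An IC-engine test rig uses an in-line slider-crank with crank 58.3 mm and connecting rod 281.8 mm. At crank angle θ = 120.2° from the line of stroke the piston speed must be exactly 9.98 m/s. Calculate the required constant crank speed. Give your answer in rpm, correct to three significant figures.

For an in-line slider-crank, |v_piston| = rω|sinθ|·[1 + r cosθ/√(L² − r² sin²θ)].
With r = 0.0583 m, L = 0.2818 m, θ = 120.2°: the bracketed kinematic factor |dx/dθ| = 0.045058 m.
ω = v/|dx/dθ| = 9.98/0.045058 = 221.49 rad/s.
N = 60ω/(2π) = 2115.1 rpm.

2120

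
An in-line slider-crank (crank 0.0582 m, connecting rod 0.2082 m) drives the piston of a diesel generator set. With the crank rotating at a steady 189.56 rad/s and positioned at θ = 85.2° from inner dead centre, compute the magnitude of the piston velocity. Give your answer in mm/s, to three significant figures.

ω = 189.6 rad/s
For an in-line slider-crank, x = r cosθ + √(L² − r² sin²θ), so v = −rω sinθ·[1 + r cosθ/√(L² − r² sin²θ)].
With r = 0.0582 m, L = 0.2082 m, θ = 85.2°: √(L² − r² sin²θ) = 0.19996 m.
v = −0.0582·189.6·0.99649·[1 + 0.0582·0.08368/0.19996] = -11.261 m/s.
|v| = 11.261 m/s = 11261 mm/s.

11300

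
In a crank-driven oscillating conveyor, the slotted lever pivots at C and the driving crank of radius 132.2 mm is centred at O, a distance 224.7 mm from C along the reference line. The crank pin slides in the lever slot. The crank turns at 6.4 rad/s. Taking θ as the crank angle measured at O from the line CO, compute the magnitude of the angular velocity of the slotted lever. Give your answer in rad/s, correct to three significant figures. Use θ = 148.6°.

ω = 6.4 rad/s
Crank pin A relative to C: A = (d + r cosθ, r sinθ); lever angle φ = atan2(r sinθ, d + r cosθ).
Differentiating tanφ: φ̇ = rω(d cosθ + r)/(d² + r² + 2dr cosθ).
d² + r² + 2dr cosθ = |CA|² = 0.0172569 m²;  d cosθ + r = -0.059593 m.
|ω_lever| = |0.1322·6.4·-0.059593| / 0.0172569 = 2.9217 rad/s.

2.92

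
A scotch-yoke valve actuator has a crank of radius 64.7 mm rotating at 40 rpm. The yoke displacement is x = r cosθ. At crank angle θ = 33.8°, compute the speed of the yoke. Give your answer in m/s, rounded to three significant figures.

0.151

ω = 4.189 rad/s (from 40 rpm).
x = r cosθ ⇒ ẋ = −rω sinθ.
|v| = rω|sinθ| = 0.0647·4.189·|sin 33.8°| = 0.15076 m/s.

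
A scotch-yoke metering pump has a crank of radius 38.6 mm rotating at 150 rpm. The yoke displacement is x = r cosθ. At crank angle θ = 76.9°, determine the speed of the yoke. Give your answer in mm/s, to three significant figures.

591

ω = 15.71 rad/s (from 150 rpm).
x = r cosθ ⇒ ẋ = −rω sinθ.
|v| = rω|sinθ| = 0.0386·15.71·|sin 76.9°| = 0.59055 m/s = 590.55 mm/s.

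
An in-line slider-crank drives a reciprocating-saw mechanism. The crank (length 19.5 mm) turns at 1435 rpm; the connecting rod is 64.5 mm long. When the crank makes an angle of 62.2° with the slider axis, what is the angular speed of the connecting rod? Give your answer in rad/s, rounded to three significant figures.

ω = 150.3 rad/s (converted from 1435 rpm).
The rod makes angle φ with the slider axis where L sinφ = r sinθ; differentiating, L cosφ·φ̇ = r ω cosθ.
L cosφ = √(L² − r² sin²θ) = 0.062151 m.
|ω_rod| = r ω |cosθ| / √(L² − r² sin²θ) = 0.0195·150.3·0.46639/0.062151 = 21.989 rad/s.

22.0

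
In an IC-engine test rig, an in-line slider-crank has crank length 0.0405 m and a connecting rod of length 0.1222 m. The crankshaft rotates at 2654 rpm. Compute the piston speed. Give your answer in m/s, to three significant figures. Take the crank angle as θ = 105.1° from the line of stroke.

9.88

ω = 2π·2654/60 = 277.9 rad/s
For an in-line slider-crank, x = r cosθ + √(L² − r² sin²θ), so v = −rω sinθ·[1 + r cosθ/√(L² − r² sin²θ)].
With r = 0.0405 m, L = 0.1222 m, θ = 105.1°: √(L² − r² sin²θ) = 0.11578 m.
v = −0.0405·277.9·0.96547·[1 + 0.0405·-0.26050/0.11578] = -9.877 m/s.
|v| = 9.877 m/s.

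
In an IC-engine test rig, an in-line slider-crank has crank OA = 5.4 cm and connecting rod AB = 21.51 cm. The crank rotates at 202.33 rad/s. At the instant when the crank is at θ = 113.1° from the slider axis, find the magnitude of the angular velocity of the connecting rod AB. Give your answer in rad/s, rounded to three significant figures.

20.5

ω = 202.3 rad/s
The rod makes angle φ with the slider axis where L sinφ = r sinθ; differentiating, L cosφ·φ̇ = r ω cosθ.
L cosφ = √(L² − r² sin²θ) = 0.20929 m.
|ω_rod| = r ω |cosθ| / √(L² − r² sin²θ) = 0.054·202.3·0.39234/0.20929 = 20.482 rad/s.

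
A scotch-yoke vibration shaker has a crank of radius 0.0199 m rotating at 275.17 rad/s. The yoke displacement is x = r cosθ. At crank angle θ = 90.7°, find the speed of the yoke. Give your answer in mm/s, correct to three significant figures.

ω = 275.2 rad/s
x = r cosθ ⇒ ẋ = −rω sinθ.
|v| = rω|sinθ| = 0.0199·275.2·|sin 90.7°| = 5.4755 m/s = 5475.5 mm/s.

5480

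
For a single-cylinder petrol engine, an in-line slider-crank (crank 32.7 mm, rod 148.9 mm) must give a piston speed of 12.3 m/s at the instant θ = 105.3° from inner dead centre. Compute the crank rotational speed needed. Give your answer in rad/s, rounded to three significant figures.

415

For an in-line slider-crank, |v_piston| = rω|sinθ|·[1 + r cosθ/√(L² − r² sin²θ)].
With r = 0.0327 m, L = 0.1489 m, θ = 105.3°: the bracketed kinematic factor |dx/dθ| = 0.029671 m.
ω = v/|dx/dθ| = 12.3/0.029671 = 414.55 rad/s.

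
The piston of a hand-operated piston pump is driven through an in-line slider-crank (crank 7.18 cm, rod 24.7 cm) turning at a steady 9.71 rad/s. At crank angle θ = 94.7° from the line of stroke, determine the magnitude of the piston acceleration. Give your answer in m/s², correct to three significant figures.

ω = 9.71 rad/s
x(θ) = r cosθ + √(L² − r² sin²θ); with ω constant, a = ω²·d²x/dθ².
d²x/dθ² = −r cosθ − r²(cos2θ)/√u − r⁴ sin²2θ/(4u^{3/2}),  u = L² − r² sin²θ = 0.0558884 m².
Substituting r = 0.0718 m, L = 0.247 m, θ = 94.7°: d²x/dθ² = +0.027384 m.
a = ω²·d²x/dθ² = (9.71)²·(+0.027384) = +2.5818 m/s²;  |a| = 2.5818 m/s².

2.58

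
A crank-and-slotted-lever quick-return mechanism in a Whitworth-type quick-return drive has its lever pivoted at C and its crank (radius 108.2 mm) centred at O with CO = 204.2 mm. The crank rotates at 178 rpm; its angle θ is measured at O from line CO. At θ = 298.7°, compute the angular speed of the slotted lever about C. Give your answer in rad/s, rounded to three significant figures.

5.57

ω = 18.64 rad/s (from 178 rpm).
Crank pin A relative to C: A = (d + r cosθ, r sinθ); lever angle φ = atan2(r sinθ, d + r cosθ).
Differentiating tanφ: φ̇ = rω(d cosθ + r)/(d² + r² + 2dr cosθ).
d² + r² + 2dr cosθ = |CA|² = 0.0746254 m²;  d cosθ + r = +0.20626 m.
|ω_lever| = |0.1082·18.64·+0.20626| / 0.0746254 = 5.5745 rad/s.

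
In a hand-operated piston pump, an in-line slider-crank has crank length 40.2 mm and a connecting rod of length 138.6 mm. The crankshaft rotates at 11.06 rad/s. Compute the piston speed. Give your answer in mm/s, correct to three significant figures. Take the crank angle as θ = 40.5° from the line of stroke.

ω = 11.06 rad/s
For an in-line slider-crank, x = r cosθ + √(L² − r² sin²θ), so v = −rω sinθ·[1 + r cosθ/√(L² − r² sin²θ)].
With r = 0.0402 m, L = 0.1386 m, θ = 40.5°: √(L² − r² sin²θ) = 0.13612 m.
v = −0.0402·11.06·0.64945·[1 + 0.0402·0.76041/0.13612] = -0.3536 m/s.
|v| = 0.3536 m/s = 353.6 mm/s.

354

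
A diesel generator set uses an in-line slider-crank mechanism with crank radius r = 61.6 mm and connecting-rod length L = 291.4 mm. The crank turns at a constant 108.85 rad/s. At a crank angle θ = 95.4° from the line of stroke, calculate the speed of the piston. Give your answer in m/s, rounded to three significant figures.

6.54

ω = 108.8 rad/s
For an in-line slider-crank, x = r cosθ + √(L² − r² sin²θ), so v = −rω sinθ·[1 + r cosθ/√(L² − r² sin²θ)].
With r = 0.0616 m, L = 0.2914 m, θ = 95.4°: √(L² − r² sin²θ) = 0.28487 m.
v = −0.0616·108.8·0.99556·[1 + 0.0616·-0.09411/0.28487] = -6.5396 m/s.
|v| = 6.5396 m/s.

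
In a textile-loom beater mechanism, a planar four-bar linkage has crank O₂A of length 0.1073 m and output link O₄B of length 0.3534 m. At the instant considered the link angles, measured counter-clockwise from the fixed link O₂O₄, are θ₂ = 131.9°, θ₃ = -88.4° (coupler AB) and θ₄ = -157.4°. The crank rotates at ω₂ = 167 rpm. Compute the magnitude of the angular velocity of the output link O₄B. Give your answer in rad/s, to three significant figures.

3.68

ω₂ = 17.49 rad/s (from 167 rpm).
Differentiating the loop-closure r₂e^{iθ₂}+r₃e^{iθ₃}=r₁+r₄e^{iθ₄} gives r₂ω₂e^{iθ₂}+r₃ω₃e^{iθ₃}=r₄ω₄e^{iθ₄}.
Eliminating the other unknown: ω₄ = r₂ω₂ sin(θ₂−θ₃) / [r₄ sin(θ₄−θ₃)].
Numerator sine = -0.64679; denominator sine = -0.93358.
Result = 0.1073·17.49·(-0.64679) / (0.3534·(-0.93358)) = +3.6787 rad/s; magnitude 3.6787 rad/s.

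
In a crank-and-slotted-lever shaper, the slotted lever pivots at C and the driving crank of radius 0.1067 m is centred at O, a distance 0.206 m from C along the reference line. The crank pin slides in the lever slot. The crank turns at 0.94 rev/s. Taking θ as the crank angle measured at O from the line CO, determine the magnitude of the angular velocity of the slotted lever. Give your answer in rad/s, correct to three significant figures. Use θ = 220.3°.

1.57

ω = 5.906 rad/s (from 0.94 rev/s).
Crank pin A relative to C: A = (d + r cosθ, r sinθ); lever angle φ = atan2(r sinθ, d + r cosθ).
Differentiating tanφ: φ̇ = rω(d cosθ + r)/(d² + r² + 2dr cosθ).
d² + r² + 2dr cosθ = |CA|² = 0.0202937 m²;  d cosθ + r = -0.05041 m.
|ω_lever| = |0.1067·5.906·-0.05041| / 0.0202937 = 1.5654 rad/s.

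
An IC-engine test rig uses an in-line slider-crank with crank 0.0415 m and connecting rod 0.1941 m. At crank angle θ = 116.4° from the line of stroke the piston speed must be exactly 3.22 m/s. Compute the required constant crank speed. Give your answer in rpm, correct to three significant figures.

For an in-line slider-crank, |v_piston| = rω|sinθ|·[1 + r cosθ/√(L² − r² sin²θ)].
With r = 0.0415 m, L = 0.1941 m, θ = 116.4°: the bracketed kinematic factor |dx/dθ| = 0.033572 m.
ω = v/|dx/dθ| = 3.22/0.033572 = 95.914 rad/s.
N = 60ω/(2π) = 915.92 rpm.

916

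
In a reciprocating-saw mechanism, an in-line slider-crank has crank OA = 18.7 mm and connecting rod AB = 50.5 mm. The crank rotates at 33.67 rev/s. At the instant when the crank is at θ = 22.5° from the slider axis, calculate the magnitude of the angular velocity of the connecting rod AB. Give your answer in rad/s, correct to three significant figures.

73.1

ω = 211.6 rad/s (converted from 33.67 rev/s).
The rod makes angle φ with the slider axis where L sinφ = r sinθ; differentiating, L cosφ·φ̇ = r ω cosθ.
L cosφ = √(L² − r² sin²θ) = 0.04999 m.
|ω_rod| = r ω |cosθ| / √(L² − r² sin²θ) = 0.0187·211.6·0.92388/0.04999 = 73.113 rad/s.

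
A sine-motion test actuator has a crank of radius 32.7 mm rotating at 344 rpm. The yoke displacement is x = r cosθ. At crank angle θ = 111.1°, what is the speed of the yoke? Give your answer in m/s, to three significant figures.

1.10

ω = 36.02 rad/s (from 344 rpm).
x = r cosθ ⇒ ẋ = −rω sinθ.
|v| = rω|sinθ| = 0.0327·36.02·|sin 111.1°| = 1.099 m/s.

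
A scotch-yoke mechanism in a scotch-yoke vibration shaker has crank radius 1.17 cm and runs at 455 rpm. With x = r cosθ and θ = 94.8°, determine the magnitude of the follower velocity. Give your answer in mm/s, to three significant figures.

556

ω = 47.65 rad/s (from 455 rpm).
x = r cosθ ⇒ ẋ = −rω sinθ.
|v| = rω|sinθ| = 0.0117·47.65·|sin 94.8°| = 0.55552 m/s = 555.52 mm/s.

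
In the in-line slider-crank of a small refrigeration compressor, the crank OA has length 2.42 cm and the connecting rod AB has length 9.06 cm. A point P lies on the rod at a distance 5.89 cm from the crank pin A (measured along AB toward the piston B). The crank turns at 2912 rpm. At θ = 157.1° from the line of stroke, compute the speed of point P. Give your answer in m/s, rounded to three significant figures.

3.39

ω = 304.9 rad/s.  Crank-pin speed |V_A| = rω = 7.3796 m/s, perpendicular to OA.
Rod angle: sinφ = −(r/L) sinθ ⇒ φ = -5.966°; ω_rod = −rω cosθ/√(L²−r²sin²θ) = +75.442 rad/s.
V_P = V_A + ω_rod × AP, with AP = 0.0589 m along the rod.
Components: V_Px = −rω sinθ − a·ω_rod·sinφ = -2.4097 m/s;  V_Py = rω cosθ + a·ω_rod·cosφ = -2.3786 m/s.
|V_P| = √(V_Px² + V_Py²) = 3.3859 m/s.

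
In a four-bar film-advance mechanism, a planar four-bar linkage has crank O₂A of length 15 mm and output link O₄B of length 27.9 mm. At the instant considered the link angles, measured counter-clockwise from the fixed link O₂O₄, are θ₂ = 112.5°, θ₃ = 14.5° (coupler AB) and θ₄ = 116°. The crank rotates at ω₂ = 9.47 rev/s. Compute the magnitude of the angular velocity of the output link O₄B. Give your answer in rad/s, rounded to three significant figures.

ω₂ = 59.5 rad/s (from 9.47 rev/s).
Differentiating the loop-closure r₂e^{iθ₂}+r₃e^{iθ₃}=r₁+r₄e^{iθ₄} gives r₂ω₂e^{iθ₂}+r₃ω₃e^{iθ₃}=r₄ω₄e^{iθ₄}.
Eliminating the other unknown: ω₄ = r₂ω₂ sin(θ₂−θ₃) / [r₄ sin(θ₄−θ₃)].
Numerator sine = +0.99027; denominator sine = +0.97992.
Result = 0.015·59.5·(+0.99027) / (0.0279·(+0.97992)) = +32.328 rad/s; magnitude 32.328 rad/s.

32.3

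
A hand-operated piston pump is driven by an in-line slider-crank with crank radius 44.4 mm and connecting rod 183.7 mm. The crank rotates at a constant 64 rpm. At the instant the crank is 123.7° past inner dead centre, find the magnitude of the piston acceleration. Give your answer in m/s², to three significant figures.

ω = 2π·64/60 = 6.702 rad/s
x(θ) = r cosθ + √(L² − r² sin²θ); with ω constant, a = ω²·d²x/dθ².
d²x/dθ² = −r cosθ − r²(cos2θ)/√u − r⁴ sin²2θ/(4u^{3/2}),  u = L² − r² sin²θ = 0.0323812 m².
Substituting r = 0.0444 m, L = 0.1837 m, θ = 123.7°: d²x/dθ² = +0.028703 m.
a = ω²·d²x/dθ² = (6.702)²·(+0.028703) = +1.2893 m/s²;  |a| = 1.2893 m/s².

1.29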